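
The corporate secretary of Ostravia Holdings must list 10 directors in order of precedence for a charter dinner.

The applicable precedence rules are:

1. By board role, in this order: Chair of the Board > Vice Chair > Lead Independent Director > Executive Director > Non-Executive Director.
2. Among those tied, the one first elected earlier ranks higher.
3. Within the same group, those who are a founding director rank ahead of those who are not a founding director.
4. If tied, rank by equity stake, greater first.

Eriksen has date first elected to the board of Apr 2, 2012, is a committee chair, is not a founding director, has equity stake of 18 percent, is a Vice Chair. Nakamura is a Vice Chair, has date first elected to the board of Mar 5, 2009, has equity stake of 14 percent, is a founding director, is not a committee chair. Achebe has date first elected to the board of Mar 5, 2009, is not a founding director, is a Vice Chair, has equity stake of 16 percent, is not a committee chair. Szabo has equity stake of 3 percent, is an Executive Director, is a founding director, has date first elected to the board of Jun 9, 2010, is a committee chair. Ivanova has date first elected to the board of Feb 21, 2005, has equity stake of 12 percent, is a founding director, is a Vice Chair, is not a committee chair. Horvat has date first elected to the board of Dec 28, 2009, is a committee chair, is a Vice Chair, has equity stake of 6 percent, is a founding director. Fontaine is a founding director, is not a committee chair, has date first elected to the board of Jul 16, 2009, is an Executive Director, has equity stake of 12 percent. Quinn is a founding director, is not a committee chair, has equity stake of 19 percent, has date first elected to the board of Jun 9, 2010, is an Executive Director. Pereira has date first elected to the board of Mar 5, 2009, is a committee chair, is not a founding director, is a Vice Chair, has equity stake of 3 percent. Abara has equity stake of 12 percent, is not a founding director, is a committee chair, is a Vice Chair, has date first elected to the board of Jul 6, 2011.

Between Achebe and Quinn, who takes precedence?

By board role: Ivanova, Nakamura, Achebe, Pereira, Horvat, Abara and Eriksen (Vice Chair); then Fontaine, Quinn and Szabo (Executive Director).
Among Ivanova, Nakamura, Achebe, Pereira, Horvat, Abara and Eriksen, by date first elected to the board (earlier first): Ivanova (Feb 21, 2005) before Nakamura, Achebe and Pereira (Mar 5, 2009) before Horvat (Dec 28, 2009) before Abara (Jul 6, 2011) before Eriksen (Apr 2, 2012).
Among Nakamura, Achebe and Pereira, a founding director before not a founding director: Nakamura (a founding director) before Achebe and Pereira (not a founding director).
Among Achebe and Pereira, by equity stake (higher first): Achebe (16 percent) before Pereira (3 percent).
Among Fontaine, Quinn and Szabo, by date first elected to the board (earlier first): Fontaine (Jul 16, 2009) before Quinn and Szabo (Jun 9, 2010).
Quinn and Szabo are each a founding director, so the next rule applies.
Among Quinn and Szabo, by equity stake (higher first): Quinn (19 percent) before Szabo (3 percent).
So Achebe takes precedence.

Achebe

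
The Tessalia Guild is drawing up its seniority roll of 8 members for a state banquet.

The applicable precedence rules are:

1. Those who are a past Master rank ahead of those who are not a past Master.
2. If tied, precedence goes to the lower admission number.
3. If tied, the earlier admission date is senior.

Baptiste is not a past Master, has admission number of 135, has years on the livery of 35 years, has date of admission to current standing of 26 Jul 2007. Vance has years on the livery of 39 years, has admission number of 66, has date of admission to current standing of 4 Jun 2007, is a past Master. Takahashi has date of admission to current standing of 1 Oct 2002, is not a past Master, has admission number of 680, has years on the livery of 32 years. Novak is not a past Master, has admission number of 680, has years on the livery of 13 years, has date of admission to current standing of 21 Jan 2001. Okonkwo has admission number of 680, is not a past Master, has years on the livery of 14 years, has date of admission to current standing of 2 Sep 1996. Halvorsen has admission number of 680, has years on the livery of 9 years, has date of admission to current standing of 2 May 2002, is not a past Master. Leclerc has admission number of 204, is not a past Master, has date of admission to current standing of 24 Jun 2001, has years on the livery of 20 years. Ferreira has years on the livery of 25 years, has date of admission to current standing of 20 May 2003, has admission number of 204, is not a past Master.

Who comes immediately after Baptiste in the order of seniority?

By the first rule: Vance (a past Master); then Baptiste, Leclerc, Ferreira, Okonkwo, Novak, Halvorsen and Takahashi (each not a past Master).
Among Baptiste, Leclerc, Ferreira, Okonkwo, Novak, Halvorsen and Takahashi, by admission number (lower first): Baptiste (135) before Leclerc and Ferreira (204) before Okonkwo, Novak, Halvorsen and Takahashi (680).
Among Leclerc and Ferreira, by date of admission to current standing (earlier first): Leclerc (24 Jun 2001) before Ferreira (20 May 2003).
Among Okonkwo, Novak, Halvorsen and Takahashi, by date of admission to current standing (earlier first): Okonkwo (2 Sep 1996) before Novak (21 Jan 2001) before Halvorsen (2 May 2002) before Takahashi (1 Oct 2002).
Order: Vance, Baptiste, Leclerc, Ferreira, Okonkwo, Novak, Halvorsen, Takahashi.

Leclerc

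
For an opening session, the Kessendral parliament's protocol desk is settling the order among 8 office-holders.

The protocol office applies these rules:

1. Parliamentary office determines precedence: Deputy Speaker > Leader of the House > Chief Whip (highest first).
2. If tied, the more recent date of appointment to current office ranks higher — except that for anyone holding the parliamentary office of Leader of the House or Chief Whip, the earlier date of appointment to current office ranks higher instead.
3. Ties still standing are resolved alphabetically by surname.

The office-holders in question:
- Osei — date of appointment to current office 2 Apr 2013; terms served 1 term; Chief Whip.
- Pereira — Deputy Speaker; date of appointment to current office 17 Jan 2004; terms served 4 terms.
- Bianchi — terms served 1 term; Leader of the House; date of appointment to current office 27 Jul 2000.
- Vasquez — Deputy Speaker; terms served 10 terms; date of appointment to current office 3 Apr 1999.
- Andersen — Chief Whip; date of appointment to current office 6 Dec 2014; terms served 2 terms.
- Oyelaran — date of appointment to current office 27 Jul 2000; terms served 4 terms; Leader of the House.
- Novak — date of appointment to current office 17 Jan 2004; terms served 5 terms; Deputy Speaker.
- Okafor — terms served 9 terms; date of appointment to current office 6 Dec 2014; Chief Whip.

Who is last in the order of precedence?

Okafor

By parliamentary office: Novak, Pereira and Vasquez (Deputy Speaker); then Bianchi and Oyelaran (Leader of the House); then Osei, Andersen and Okafor (Chief Whip).
Among Novak, Pereira and Vasquez, by date of appointment to current office (later first): Novak and Pereira (17 Jan 2004) before Vasquez (3 Apr 1999).
Among Novak and Pereira, alphabetically by surname: Novak before Pereira.
Bianchi and Oyelaran both have date of appointment to current office 27 Jul 2000, so the next rule applies.
Among Bianchi and Oyelaran, alphabetically by surname: Bianchi before Oyelaran.
Among Osei, Andersen and Okafor, by date of appointment to current office (earlier first) (reversed rule for this group): Osei (2 Apr 2013) before Andersen and Okafor (6 Dec 2014).
Among Andersen and Okafor, alphabetically by surname: Andersen before Okafor.
Order: Novak, Pereira, Vasquez, Bianchi, Oyelaran, Osei, Andersen, Okafor.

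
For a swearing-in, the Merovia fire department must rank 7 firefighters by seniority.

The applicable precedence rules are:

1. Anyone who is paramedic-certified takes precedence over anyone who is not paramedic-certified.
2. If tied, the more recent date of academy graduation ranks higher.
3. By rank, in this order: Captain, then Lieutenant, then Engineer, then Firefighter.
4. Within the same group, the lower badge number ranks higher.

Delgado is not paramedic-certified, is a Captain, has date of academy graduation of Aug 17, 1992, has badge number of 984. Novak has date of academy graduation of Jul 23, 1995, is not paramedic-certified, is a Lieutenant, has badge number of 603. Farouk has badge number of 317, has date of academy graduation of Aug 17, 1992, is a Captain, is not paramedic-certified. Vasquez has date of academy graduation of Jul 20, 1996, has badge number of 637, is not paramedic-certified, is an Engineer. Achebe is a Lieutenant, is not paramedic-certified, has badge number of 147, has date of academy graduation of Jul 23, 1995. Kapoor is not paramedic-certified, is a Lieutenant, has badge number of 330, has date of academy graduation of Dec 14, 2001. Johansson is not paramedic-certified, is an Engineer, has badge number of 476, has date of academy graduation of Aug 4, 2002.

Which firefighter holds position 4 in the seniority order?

By the first rule: Johansson, Kapoor, Vasquez, Achebe, Novak, Farouk and Delgado (each not paramedic-certified).
Among Johansson, Kapoor, Vasquez, Achebe, Novak, Farouk and Delgado, by date of academy graduation (later first): Johansson (Aug 4, 2002) before Kapoor (Dec 14, 2001) before Vasquez (Jul 20, 1996) before Achebe and Novak (Jul 23, 1995) before Farouk and Delgado (Aug 17, 1992).
Achebe and Novak are each Lieutenant, so the next rule applies.
Among Achebe and Novak, by badge number (lower first): Achebe (147) before Novak (603).
Farouk and Delgado are each Captain, so the next rule applies.
Among Farouk and Delgado, by badge number (lower first): Farouk (317) before Delgado (984).
Order: Johansson, Kapoor, Vasquez, Achebe, Novak, Farouk, Delgado.

Achebe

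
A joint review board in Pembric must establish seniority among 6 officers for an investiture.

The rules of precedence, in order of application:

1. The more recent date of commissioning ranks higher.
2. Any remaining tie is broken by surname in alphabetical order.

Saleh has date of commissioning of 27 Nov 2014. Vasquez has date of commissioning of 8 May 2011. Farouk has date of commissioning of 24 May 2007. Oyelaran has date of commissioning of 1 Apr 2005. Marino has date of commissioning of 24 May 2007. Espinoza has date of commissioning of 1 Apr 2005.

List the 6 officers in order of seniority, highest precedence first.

Saleh, Vasquez, Farouk, Marino, Espinoza, Oyelaran

By date of commissioning (later first): Saleh (27 Nov 2014); then Vasquez (8 May 2011); then Farouk and Marino (both 24 May 2007); then Espinoza and Oyelaran (both 1 Apr 2005).
Among Farouk and Marino, alphabetically by surname: Farouk before Marino.
Among Espinoza and Oyelaran, alphabetically by surname: Espinoza before Oyelaran.
Full order: Saleh, Vasquez, Farouk, Marino, Espinoza, Oyelaran.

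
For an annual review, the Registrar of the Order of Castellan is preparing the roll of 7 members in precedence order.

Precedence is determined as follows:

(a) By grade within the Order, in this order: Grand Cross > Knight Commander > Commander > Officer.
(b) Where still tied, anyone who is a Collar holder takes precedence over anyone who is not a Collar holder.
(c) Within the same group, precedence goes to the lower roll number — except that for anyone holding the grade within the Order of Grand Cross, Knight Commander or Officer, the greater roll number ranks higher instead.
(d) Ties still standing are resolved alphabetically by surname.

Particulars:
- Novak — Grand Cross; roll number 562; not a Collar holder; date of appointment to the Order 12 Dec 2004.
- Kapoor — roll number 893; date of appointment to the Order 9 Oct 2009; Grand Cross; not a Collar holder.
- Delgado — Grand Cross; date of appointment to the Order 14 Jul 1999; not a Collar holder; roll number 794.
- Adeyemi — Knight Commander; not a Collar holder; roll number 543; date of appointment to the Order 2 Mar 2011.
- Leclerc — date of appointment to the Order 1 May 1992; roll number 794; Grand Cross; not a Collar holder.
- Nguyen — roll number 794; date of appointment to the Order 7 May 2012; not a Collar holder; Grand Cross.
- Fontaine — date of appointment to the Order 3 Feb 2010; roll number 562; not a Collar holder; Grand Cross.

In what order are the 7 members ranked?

Kapoor, Delgado, Leclerc, Nguyen, Fontaine, Novak, Adeyemi

By grade within the Order: Kapoor, Delgado, Leclerc, Nguyen, Fontaine and Novak (Grand Cross); then Adeyemi (Knight Commander).
Kapoor, Delgado, Leclerc, Nguyen, Fontaine and Novak are each not a Collar holder, so the next rule applies.
Among Kapoor, Delgado, Leclerc, Nguyen, Fontaine and Novak, by roll number (higher first) (reversed rule for this group): Kapoor (893) before Delgado, Leclerc and Nguyen (794) before Fontaine and Novak (562).
Among Delgado, Leclerc and Nguyen, alphabetically by surname: Delgado before Leclerc before Nguyen.
Among Fontaine and Novak, alphabetically by surname: Fontaine before Novak.
Full order: Kapoor, Delgado, Leclerc, Nguyen, Fontaine, Novak, Adeyemi.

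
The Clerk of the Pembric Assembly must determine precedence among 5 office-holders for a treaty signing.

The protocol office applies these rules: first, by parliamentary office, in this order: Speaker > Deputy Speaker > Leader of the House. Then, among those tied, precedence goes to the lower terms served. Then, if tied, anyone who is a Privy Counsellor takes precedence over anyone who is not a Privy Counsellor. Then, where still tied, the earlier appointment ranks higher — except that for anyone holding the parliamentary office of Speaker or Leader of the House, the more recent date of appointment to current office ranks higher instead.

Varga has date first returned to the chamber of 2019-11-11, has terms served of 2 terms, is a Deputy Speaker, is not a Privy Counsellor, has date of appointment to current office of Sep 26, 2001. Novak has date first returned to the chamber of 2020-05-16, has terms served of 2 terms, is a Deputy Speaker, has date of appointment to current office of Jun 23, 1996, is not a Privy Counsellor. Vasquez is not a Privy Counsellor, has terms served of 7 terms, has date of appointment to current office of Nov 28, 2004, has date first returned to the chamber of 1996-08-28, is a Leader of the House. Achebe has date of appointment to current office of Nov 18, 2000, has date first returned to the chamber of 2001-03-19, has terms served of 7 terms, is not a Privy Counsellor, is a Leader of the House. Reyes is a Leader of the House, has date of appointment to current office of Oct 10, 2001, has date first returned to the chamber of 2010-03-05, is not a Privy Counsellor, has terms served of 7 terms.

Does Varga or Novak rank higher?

By parliamentary office: Novak and Varga (Deputy Speaker); then Vasquez, Reyes and Achebe (Leader of the House).
Novak and Varga both have terms served 2 terms, so the next rule applies.
Novak and Varga are each not a Privy Counsellor, so the next rule applies.
Among Novak and Varga, by date of appointment to current office (earlier first): Novak (Jun 23, 1996) before Varga (Sep 26, 2001).
Vasquez, Reyes and Achebe all have terms served 7 terms, so the next rule applies.
Vasquez, Reyes and Achebe are each not a Privy Counsellor, so the next rule applies.
Among Vasquez, Reyes and Achebe, by date of appointment to current office (later first) (reversed rule for this group): Vasquez (Nov 28, 2004) before Reyes (Oct 10, 2001) before Achebe (Nov 18, 2000).
So Novak takes precedence.

Novak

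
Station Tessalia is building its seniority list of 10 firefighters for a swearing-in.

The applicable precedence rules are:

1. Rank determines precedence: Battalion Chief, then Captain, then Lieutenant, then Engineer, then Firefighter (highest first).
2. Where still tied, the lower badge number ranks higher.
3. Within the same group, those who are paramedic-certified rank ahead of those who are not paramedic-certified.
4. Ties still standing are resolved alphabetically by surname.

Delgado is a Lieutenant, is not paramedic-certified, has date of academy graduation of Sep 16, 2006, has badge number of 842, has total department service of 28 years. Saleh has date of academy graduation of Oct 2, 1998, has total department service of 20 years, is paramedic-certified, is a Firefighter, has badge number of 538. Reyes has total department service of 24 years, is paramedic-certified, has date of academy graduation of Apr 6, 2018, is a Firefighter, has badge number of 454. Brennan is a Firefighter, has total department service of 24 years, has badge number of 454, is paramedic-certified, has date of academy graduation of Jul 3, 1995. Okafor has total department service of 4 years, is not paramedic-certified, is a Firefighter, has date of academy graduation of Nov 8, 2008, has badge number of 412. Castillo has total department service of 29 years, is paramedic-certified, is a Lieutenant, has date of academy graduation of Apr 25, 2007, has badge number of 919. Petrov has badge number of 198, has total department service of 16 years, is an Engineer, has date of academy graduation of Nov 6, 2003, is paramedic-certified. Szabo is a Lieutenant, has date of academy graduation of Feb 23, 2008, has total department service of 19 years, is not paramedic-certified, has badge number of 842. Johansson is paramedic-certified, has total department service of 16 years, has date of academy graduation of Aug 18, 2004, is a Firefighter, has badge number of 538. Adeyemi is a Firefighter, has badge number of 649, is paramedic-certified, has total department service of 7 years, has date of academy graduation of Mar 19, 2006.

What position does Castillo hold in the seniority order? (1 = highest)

By rank: Delgado, Szabo and Castillo (Lieutenant); then Petrov (Engineer); then Okafor, Brennan, Reyes, Johansson, Saleh and Adeyemi (Firefighter).
Among Delgado, Szabo and Castillo, by badge number (lower first): Delgado and Szabo (842) before Castillo (919).
Delgado and Szabo are each not paramedic-certified, so the next rule applies.
Among Delgado and Szabo, alphabetically by surname: Delgado before Szabo.
Among Okafor, Brennan, Reyes, Johansson, Saleh and Adeyemi, by badge number (lower first): Okafor (412) before Brennan and Reyes (454) before Johansson and Saleh (538) before Adeyemi (649).
Brennan and Reyes are each paramedic-certified, so the next rule applies.
Among Brennan and Reyes, alphabetically by surname: Brennan before Reyes.
Johansson and Saleh are each paramedic-certified, so the next rule applies.
Among Johansson and Saleh, alphabetically by surname: Johansson before Saleh.
Order: Delgado, Szabo, Castillo, Petrov, Okafor, Brennan, Reyes, Johansson, Saleh, Adeyemi. So position 3.

3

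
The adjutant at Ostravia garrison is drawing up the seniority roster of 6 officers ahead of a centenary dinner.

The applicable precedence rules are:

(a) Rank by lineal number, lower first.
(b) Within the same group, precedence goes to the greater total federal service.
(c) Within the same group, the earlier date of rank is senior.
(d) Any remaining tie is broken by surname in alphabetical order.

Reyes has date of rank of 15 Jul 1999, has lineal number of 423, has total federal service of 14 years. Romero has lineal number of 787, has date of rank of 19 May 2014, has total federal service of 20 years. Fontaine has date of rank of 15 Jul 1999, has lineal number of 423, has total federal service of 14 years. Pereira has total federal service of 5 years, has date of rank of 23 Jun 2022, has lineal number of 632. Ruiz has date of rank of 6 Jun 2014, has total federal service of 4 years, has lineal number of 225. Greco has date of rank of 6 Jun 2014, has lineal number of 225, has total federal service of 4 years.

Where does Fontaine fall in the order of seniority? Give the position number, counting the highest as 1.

3

By lineal number (lower first): Greco and Ruiz (both 225); then Fontaine and Reyes (both 423); then Pereira (632); then Romero (787).
Greco and Ruiz both have total federal service 4 years, so the next rule applies.
Greco and Ruiz both have date of rank 6 Jun 2014, so the next rule applies.
Among Greco and Ruiz, alphabetically by surname: Greco before Ruiz.
Fontaine and Reyes both have total federal service 14 years, so the next rule applies.
Fontaine and Reyes both have date of rank 15 Jul 1999, so the next rule applies.
Among Fontaine and Reyes, alphabetically by surname: Fontaine before Reyes.
Order: Greco, Ruiz, Fontaine, Reyes, Pereira, Romero. So position 3.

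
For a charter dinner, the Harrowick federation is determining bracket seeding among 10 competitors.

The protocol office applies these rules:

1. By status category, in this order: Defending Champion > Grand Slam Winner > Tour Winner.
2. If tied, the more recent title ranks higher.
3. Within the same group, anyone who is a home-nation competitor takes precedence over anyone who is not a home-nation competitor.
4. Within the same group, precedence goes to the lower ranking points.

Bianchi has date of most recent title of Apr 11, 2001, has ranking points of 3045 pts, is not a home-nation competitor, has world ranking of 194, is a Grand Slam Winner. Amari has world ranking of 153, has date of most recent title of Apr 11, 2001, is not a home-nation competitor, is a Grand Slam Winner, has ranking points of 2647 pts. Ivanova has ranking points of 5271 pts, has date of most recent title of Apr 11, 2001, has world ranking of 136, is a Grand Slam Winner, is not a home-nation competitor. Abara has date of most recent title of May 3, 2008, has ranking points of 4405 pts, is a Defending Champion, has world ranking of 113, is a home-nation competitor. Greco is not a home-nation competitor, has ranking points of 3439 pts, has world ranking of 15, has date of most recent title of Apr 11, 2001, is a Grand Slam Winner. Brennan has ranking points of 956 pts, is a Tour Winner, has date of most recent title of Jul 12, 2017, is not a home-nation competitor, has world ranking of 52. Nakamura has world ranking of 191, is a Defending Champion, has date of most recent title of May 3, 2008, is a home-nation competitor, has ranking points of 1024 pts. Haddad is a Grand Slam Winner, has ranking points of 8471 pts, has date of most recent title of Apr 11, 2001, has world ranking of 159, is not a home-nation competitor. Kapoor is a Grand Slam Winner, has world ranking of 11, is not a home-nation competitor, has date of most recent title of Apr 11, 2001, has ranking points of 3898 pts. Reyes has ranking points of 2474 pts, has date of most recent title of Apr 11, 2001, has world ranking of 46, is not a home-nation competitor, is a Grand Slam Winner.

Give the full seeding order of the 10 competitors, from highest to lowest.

Nakamura, Abara, Reyes, Amari, Bianchi, Greco, Kapoor, Ivanova, Haddad, Brennan

By status category: Nakamura and Abara (Defending Champion); then Reyes, Amari, Bianchi, Greco, Kapoor, Ivanova and Haddad (Grand Slam Winner); then Brennan (Tour Winner).
Nakamura and Abara both have date of most recent title May 3, 2008, so the next rule applies.
Nakamura and Abara are each a home-nation competitor, so the next rule applies.
Among Nakamura and Abara, by ranking points (lower first): Nakamura (1024 pts) before Abara (4405 pts).
Reyes, Amari, Bianchi, Greco, Kapoor, Ivanova and Haddad all have date of most recent title Apr 11, 2001, so the next rule applies.
Reyes, Amari, Bianchi, Greco, Kapoor, Ivanova and Haddad are each not a home-nation competitor, so the next rule applies.
Among Reyes, Amari, Bianchi, Greco, Kapoor, Ivanova and Haddad, by ranking points (lower first): Reyes (2474 pts) before Amari (2647 pts) before Bianchi (3045 pts) before Greco (3439 pts) before Kapoor (3898 pts) before Ivanova (5271 pts) before Haddad (8471 pts).
Full order: Nakamura, Abara, Reyes, Amari, Bianchi, Greco, Kapoor, Ivanova, Haddad, Brennan.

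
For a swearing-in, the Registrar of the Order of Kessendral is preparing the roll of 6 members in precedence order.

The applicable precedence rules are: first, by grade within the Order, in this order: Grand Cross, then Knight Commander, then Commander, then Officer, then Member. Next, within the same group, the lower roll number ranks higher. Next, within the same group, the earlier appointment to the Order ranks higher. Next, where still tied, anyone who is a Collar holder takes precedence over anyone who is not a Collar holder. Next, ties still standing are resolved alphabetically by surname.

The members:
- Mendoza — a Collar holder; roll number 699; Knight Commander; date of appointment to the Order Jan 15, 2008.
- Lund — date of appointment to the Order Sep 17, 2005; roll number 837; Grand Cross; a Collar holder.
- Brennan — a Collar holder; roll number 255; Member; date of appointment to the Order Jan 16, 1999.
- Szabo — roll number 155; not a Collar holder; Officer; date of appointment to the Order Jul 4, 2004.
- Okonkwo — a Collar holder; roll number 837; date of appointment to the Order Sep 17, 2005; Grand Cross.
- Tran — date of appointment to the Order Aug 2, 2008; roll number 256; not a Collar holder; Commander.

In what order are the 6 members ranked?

Lund, Okonkwo, Mendoza, Tran, Szabo, Brennan

By grade within the Order: Lund and Okonkwo (Grand Cross); then Mendoza (Knight Commander); then Tran (Commander); then Szabo (Officer); then Brennan (Member).
Lund and Okonkwo both have roll number 837, so the next rule applies.
Lund and Okonkwo both have date of appointment to the Order Sep 17, 2005, so the next rule applies.
Lund and Okonkwo are each a Collar holder, so the next rule applies.
Among Lund and Okonkwo, alphabetically by surname: Lund before Okonkwo.
Full order: Lund, Okonkwo, Mendoza, Tran, Szabo, Brennan.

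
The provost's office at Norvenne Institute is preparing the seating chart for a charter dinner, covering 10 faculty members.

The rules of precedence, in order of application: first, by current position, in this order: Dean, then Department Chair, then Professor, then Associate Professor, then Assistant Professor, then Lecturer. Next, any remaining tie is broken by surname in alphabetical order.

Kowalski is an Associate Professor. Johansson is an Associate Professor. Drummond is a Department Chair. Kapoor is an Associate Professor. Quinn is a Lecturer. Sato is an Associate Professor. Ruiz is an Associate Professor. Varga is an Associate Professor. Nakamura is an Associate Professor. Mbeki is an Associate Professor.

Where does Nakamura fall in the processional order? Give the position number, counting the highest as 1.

6

By current position: Drummond (Department Chair); then Johansson, Kapoor, Kowalski, Mbeki, Nakamura, Ruiz, Sato and Varga (Associate Professor); then Quinn (Lecturer).
Among Johansson, Kapoor, Kowalski, Mbeki, Nakamura, Ruiz, Sato and Varga, alphabetically by surname: Johansson before Kapoor before Kowalski before Mbeki before Nakamura before Ruiz before Sato before Varga.
Order: Drummond, Johansson, Kapoor, Kowalski, Mbeki, Nakamura, Ruiz, Sato, Varga, Quinn. So position 6.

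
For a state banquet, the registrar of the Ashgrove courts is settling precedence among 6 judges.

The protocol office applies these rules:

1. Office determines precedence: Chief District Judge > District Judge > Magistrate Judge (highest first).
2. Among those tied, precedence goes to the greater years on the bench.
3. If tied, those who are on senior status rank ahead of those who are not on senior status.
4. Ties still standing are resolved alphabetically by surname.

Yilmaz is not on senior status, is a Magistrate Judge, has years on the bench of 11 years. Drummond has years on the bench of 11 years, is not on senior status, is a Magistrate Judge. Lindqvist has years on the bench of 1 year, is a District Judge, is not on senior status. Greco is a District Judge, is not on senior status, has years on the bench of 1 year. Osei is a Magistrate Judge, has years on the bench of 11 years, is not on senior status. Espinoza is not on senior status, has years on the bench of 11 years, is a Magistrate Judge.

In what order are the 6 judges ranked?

By office: Greco and Lindqvist (District Judge); then Drummond, Espinoza, Osei and Yilmaz (Magistrate Judge).
Greco and Lindqvist both have years on the bench 1 year, so the next rule applies.
Greco and Lindqvist are each not on senior status, so the next rule applies.
Among Greco and Lindqvist, alphabetically by surname: Greco before Lindqvist.
Drummond, Espinoza, Osei and Yilmaz all have years on the bench 11 years, so the next rule applies.
Drummond, Espinoza, Osei and Yilmaz are each not on senior status, so the next rule applies.
Among Drummond, Espinoza, Osei and Yilmaz, alphabetically by surname: Drummond before Espinoza before Osei before Yilmaz.
Full order: Greco, Lindqvist, Drummond, Espinoza, Osei, Yilmaz.

Greco, Lindqvist, Drummond, Espinoza, Osei, Yilmaz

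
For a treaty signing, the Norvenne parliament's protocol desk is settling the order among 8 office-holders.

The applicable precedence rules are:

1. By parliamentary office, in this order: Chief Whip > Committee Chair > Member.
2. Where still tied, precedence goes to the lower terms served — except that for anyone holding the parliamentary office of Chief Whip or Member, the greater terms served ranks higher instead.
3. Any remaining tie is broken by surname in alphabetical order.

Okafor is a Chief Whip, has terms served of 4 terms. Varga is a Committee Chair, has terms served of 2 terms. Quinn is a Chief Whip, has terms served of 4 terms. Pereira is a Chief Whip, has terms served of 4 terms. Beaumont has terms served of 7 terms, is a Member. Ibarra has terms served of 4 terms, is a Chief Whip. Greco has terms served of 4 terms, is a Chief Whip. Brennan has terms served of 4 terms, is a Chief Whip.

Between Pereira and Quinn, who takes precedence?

By parliamentary office: Brennan, Greco, Ibarra, Okafor, Pereira and Quinn (Chief Whip); then Varga (Committee Chair); then Beaumont (Member).
Brennan, Greco, Ibarra, Okafor, Pereira and Quinn all have terms served 4 terms, so the next rule applies.
Among Brennan, Greco, Ibarra, Okafor, Pereira and Quinn, alphabetically by surname: Brennan before Greco before Ibarra before Okafor before Pereira before Quinn.
So Pereira takes precedence.

Pereira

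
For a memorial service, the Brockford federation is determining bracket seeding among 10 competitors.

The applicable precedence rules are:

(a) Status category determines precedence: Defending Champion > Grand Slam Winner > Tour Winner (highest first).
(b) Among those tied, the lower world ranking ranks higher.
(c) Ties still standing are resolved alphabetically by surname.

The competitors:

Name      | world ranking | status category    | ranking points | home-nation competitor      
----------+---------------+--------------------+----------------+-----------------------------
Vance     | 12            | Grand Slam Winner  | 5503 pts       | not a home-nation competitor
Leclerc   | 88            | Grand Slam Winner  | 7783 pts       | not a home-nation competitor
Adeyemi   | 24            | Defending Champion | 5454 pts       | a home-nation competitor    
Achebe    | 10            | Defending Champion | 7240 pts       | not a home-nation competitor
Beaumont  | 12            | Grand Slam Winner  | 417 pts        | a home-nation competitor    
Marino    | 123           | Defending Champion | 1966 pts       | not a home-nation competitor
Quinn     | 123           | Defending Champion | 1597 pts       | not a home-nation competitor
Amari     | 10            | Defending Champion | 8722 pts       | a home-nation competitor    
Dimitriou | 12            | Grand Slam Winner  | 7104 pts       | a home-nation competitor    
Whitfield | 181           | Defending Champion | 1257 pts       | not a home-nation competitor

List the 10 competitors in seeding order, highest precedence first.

Achebe, Amari, Adeyemi, Marino, Quinn, Whitfield, Beaumont, Dimitriou, Vance, Leclerc

By status category: Achebe, Amari, Adeyemi, Marino, Quinn and Whitfield (Defending Champion); then Beaumont, Dimitriou, Vance and Leclerc (Grand Slam Winner).
Among Achebe, Amari, Adeyemi, Marino, Quinn and Whitfield, by world ranking (lower first): Achebe and Amari (10) before Adeyemi (24) before Marino and Quinn (123) before Whitfield (181).
Among Achebe and Amari, alphabetically by surname: Achebe before Amari.
Among Marino and Quinn, alphabetically by surname: Marino before Quinn.
Among Beaumont, Dimitriou, Vance and Leclerc, by world ranking (lower first): Beaumont, Dimitriou and Vance (12) before Leclerc (88).
Among Beaumont, Dimitriou and Vance, alphabetically by surname: Beaumont before Dimitriou before Vance.
Full order: Achebe, Amari, Adeyemi, Marino, Quinn, Whitfield, Beaumont, Dimitriou, Vance, Leclerc.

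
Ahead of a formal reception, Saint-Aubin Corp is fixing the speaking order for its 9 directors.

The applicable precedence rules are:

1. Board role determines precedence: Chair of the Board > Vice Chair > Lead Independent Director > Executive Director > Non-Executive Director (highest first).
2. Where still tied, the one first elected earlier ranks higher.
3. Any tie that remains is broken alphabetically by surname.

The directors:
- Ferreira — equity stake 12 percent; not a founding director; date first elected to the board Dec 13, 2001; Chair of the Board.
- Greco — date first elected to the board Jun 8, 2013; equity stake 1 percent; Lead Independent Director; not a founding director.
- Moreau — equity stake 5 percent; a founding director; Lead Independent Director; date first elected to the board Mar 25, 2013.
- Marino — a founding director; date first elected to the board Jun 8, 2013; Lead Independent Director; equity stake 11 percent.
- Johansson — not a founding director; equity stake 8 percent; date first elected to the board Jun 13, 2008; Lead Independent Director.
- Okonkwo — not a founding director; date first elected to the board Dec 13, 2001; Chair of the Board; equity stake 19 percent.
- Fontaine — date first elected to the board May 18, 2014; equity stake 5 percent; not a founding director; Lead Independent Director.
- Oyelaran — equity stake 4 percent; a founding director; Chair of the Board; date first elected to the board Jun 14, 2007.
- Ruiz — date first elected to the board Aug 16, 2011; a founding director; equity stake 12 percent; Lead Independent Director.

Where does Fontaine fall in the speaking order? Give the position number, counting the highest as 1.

By board role: Ferreira, Okonkwo and Oyelaran (Chair of the Board); then Johansson, Ruiz, Moreau, Greco, Marino and Fontaine (Lead Independent Director).
Among Ferreira, Okonkwo and Oyelaran, by date first elected to the board (earlier first): Ferreira and Okonkwo (Dec 13, 2001) before Oyelaran (Jun 14, 2007).
Among Ferreira and Okonkwo, alphabetically by surname: Ferreira before Okonkwo.
Among Johansson, Ruiz, Moreau, Greco, Marino and Fontaine, by date first elected to the board (earlier first): Johansson (Jun 13, 2008) before Ruiz (Aug 16, 2011) before Moreau (Mar 25, 2013) before Greco and Marino (Jun 8, 2013) before Fontaine (May 18, 2014).
Among Greco and Marino, alphabetically by surname: Greco before Marino.
Order: Ferreira, Okonkwo, Oyelaran, Johansson, Ruiz, Moreau, Greco, Marino, Fontaine. So position 9.

9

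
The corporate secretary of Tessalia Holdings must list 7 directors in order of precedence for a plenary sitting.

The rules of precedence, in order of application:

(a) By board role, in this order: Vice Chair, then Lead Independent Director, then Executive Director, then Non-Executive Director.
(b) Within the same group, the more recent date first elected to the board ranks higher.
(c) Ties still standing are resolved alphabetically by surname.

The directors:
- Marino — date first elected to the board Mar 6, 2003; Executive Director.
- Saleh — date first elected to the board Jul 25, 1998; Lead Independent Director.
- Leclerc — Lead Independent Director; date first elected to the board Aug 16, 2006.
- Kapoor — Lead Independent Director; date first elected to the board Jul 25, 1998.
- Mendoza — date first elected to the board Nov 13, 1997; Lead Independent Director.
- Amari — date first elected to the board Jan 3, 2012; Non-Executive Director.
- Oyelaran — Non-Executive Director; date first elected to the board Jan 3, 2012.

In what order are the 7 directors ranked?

Leclerc, Kapoor, Saleh, Mendoza, Marino, Amari, Oyelaran

By board role: Leclerc, Kapoor, Saleh and Mendoza (Lead Independent Director); then Marino (Executive Director); then Amari and Oyelaran (Non-Executive Director).
Among Leclerc, Kapoor, Saleh and Mendoza, by date first elected to the board (later first): Leclerc (Aug 16, 2006) before Kapoor and Saleh (Jul 25, 1998) before Mendoza (Nov 13, 1997).
Among Kapoor and Saleh, alphabetically by surname: Kapoor before Saleh.
Amari and Oyelaran both have date first elected to the board Jan 3, 2012, so the next rule applies.
Among Amari and Oyelaran, alphabetically by surname: Amari before Oyelaran.
Full order: Leclerc, Kapoor, Saleh, Mendoza, Marino, Amari, Oyelaran.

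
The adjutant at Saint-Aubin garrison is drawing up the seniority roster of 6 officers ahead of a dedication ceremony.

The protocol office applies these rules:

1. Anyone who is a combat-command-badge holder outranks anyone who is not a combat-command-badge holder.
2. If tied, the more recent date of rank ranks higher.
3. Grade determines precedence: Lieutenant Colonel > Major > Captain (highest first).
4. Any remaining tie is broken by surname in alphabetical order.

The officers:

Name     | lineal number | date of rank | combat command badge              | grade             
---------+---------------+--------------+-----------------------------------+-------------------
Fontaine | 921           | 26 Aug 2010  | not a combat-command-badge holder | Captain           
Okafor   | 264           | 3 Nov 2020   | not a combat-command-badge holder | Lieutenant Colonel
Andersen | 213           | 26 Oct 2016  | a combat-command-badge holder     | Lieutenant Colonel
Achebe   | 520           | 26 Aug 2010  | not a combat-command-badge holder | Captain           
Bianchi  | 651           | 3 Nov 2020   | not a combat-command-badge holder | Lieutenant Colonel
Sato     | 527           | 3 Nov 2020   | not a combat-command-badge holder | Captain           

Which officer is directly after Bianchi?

Okafor

By the first rule: Andersen (a combat-command-badge holder); then Bianchi, Okafor, Sato, Achebe and Fontaine (each not a combat-command-badge holder).
Among Bianchi, Okafor, Sato, Achebe and Fontaine, by date of rank (later first): Bianchi, Okafor and Sato (3 Nov 2020) before Achebe and Fontaine (26 Aug 2010).
Among Bianchi, Okafor and Sato, by grade: Bianchi and Okafor (Lieutenant Colonel) before Sato (Captain).
Among Bianchi and Okafor, alphabetically by surname: Bianchi before Okafor.
Achebe and Fontaine are each Captain, so the next rule applies.
Among Achebe and Fontaine, alphabetically by surname: Achebe before Fontaine.
Order: Andersen, Bianchi, Okafor, Sato, Achebe, Fontaine.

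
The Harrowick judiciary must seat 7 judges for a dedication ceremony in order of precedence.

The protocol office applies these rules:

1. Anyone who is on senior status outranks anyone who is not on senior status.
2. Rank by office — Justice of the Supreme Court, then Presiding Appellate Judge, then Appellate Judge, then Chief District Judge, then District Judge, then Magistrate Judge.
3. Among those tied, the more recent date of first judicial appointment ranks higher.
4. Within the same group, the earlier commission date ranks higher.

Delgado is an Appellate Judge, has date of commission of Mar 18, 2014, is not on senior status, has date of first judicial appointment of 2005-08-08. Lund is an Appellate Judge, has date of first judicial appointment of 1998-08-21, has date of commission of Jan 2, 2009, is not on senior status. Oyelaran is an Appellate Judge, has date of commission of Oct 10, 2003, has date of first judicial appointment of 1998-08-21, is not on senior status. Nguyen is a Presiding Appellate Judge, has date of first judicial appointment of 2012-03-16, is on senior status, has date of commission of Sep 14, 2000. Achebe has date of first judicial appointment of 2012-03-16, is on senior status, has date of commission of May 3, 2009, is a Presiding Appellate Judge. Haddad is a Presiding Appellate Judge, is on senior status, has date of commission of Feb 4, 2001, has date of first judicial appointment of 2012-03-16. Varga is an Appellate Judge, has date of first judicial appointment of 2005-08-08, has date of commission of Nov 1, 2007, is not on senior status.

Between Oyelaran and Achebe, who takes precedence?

Achebe

By the first rule: Nguyen, Haddad and Achebe (each on senior status); then Varga, Delgado, Oyelaran and Lund (each not on senior status).
Nguyen, Haddad and Achebe are each Presiding Appellate Judge, so the next rule applies.
Nguyen, Haddad and Achebe all have date of first judicial appointment 2012-03-16, so the next rule applies.
Among Nguyen, Haddad and Achebe, by date of commission (earlier first): Nguyen (Sep 14, 2000) before Haddad (Feb 4, 2001) before Achebe (May 3, 2009).
Varga, Delgado, Oyelaran and Lund are each Appellate Judge, so the next rule applies.
Among Varga, Delgado, Oyelaran and Lund, by date of first judicial appointment (later first): Varga and Delgado (2005-08-08) before Oyelaran and Lund (1998-08-21).
Among Varga and Delgado, by date of commission (earlier first): Varga (Nov 1, 2007) before Delgado (Mar 18, 2014).
Among Oyelaran and Lund, by date of commission (earlier first): Oyelaran (Oct 10, 2003) before Lund (Jan 2, 2009).
So Achebe takes precedence.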